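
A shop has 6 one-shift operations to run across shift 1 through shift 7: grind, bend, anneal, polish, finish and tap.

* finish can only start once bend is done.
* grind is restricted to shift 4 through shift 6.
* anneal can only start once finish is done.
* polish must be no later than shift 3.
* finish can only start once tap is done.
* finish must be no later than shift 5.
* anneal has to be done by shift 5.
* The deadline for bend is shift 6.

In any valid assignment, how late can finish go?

shift 4

Precedence pushes finish to at least shift 2; finish's own window allows nothing later than shift 5; downstream work caps finish at shift 4.
finish at shift 4 is achievable: finish -> shift 4, grind -> shift 4, anneal -> shift 5, bend -> shift 1, polish -> shift 1, tap -> shift 1.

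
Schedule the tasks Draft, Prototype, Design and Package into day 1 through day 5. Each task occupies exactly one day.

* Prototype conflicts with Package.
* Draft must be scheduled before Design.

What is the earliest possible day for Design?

Precedence pushes Design to at least day 2.
Design at day 2 is achievable: Package=day 2, Prototype=day 1, Draft=day 1, Design=day 2.

day 2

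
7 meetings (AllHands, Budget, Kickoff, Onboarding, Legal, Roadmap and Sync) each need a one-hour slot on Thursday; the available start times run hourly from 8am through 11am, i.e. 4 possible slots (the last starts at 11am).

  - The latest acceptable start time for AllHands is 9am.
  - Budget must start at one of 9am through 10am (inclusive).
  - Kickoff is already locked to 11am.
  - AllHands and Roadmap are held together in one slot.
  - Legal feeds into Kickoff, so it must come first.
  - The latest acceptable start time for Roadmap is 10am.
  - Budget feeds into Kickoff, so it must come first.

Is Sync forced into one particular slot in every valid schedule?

No

Sync can be 8am (e.g. AllHands=8am; Sync=8am; Budget=9am; Kickoff=11am; Legal=8am; Roadmap=8am; Onboarding=8am) or 9am (e.g. Kickoff=11am; Onboarding=8am; Budget=9am; Legal=8am; Roadmap=8am; Sync=9am; AllHands=8am).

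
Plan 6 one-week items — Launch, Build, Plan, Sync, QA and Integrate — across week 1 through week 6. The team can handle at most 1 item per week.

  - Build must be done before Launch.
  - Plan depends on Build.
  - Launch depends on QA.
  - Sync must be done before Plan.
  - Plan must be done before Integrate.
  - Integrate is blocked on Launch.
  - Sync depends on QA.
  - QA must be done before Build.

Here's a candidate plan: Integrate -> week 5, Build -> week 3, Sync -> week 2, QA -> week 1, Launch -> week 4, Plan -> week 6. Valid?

Sync depends on QA — holds.
Plan depends on Build — holds.
Sync must be done before Plan — holds.
Launch depends on QA — holds.
The team can handle at most 1 item per week — holds.
QA must be done before Build — holds.
Build must be done before Launch — holds.
Plan must be done before Integrate — violated.
Integrate is blocked on Launch — holds.

No — it violates: Plan must be done before Integrate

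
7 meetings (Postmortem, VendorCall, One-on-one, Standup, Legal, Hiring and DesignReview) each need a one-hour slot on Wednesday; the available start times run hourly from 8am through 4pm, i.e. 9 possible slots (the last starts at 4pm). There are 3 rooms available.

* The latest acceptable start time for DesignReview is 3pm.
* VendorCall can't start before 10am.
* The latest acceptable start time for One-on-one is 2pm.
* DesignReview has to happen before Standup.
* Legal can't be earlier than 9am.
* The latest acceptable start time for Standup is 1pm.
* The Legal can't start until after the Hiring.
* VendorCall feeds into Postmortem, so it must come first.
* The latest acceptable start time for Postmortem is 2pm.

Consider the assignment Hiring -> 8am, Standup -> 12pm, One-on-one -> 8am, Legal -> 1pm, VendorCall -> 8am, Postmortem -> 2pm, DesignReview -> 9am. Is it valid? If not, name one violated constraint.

The Legal can't start until after the Hiring — holds.
The latest acceptable start time for Standup is 1pm — holds.
DesignReview has to happen before Standup — holds.
The latest acceptable start time for DesignReview is 3pm — holds.
Legal can't be earlier than 9am — holds.
VendorCall can't start before 10am — violated.
The latest acceptable start time for Postmortem is 2pm — holds.
VendorCall feeds into Postmortem, so it must come first — holds.
The latest acceptable start time for One-on-one is 2pm — holds.
There are 3 rooms available — holds.

No. VendorCall can't start before 10am is not satisfied.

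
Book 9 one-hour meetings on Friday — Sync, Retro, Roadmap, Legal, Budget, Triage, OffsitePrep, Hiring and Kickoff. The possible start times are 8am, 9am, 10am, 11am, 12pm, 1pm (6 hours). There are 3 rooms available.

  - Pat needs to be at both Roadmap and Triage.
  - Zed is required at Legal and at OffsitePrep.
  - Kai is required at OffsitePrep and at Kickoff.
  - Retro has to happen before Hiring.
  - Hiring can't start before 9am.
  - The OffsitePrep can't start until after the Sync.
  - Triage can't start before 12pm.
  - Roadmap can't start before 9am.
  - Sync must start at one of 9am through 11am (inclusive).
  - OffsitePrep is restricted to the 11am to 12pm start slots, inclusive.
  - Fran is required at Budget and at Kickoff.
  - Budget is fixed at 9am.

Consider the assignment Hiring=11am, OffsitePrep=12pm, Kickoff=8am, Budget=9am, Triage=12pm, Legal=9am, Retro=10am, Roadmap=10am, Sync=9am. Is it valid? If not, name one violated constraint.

Yes, all constraints hold

Pat needs to be at both Roadmap and Triage — holds.
Zed is required at Legal and at OffsitePrep — holds.
OffsitePrep is restricted to the 11am to 12pm start slots, inclusive — holds.
Fran is required at Budget and at Kickoff — holds.
Hiring can't start before 9am — holds.
Roadmap can't start before 9am — holds.
Retro has to happen before Hiring — holds.
Budget is fixed at 9am — holds.
Triage can't start before 12pm — holds.
There are 3 rooms available — holds.
Kai is required at OffsitePrep and at Kickoff — holds.
The OffsitePrep can't start until after the Sync — holds.
Sync must start at one of 9am through 11am (inclusive) — holds.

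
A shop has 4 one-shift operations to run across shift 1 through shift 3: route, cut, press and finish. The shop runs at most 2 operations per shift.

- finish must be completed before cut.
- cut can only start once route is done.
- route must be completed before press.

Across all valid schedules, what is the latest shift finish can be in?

shift 2

Downstream work caps finish at shift 2.
finish at shift 2 is achievable: finish in shift 2; press in shift 2; cut in shift 3; route in shift 1.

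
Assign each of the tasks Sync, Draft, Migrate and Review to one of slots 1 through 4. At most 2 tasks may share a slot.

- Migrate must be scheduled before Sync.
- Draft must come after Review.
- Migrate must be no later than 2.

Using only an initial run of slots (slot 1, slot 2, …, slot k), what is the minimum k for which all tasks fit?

The precedence chain requires at least 2 distinct slots.
With at most 2 per slot and 4 tasks, at least 2 slots are needed.
2 works (last occupied slot: 2): for example Migrate=1, Sync=2, Review=1, Draft=2.

2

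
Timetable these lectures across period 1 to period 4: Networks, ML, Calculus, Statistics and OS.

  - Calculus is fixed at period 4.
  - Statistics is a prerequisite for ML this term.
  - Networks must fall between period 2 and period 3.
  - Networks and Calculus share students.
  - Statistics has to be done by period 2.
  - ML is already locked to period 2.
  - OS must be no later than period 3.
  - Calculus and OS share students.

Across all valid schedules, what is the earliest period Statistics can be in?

period 1

Statistics's own window allows nothing later than period 2; downstream work caps Statistics at period 1.
Statistics at period 1 is achievable: ML=period 2, Statistics=period 1, Calculus=period 4, OS=period 1, Networks=period 2.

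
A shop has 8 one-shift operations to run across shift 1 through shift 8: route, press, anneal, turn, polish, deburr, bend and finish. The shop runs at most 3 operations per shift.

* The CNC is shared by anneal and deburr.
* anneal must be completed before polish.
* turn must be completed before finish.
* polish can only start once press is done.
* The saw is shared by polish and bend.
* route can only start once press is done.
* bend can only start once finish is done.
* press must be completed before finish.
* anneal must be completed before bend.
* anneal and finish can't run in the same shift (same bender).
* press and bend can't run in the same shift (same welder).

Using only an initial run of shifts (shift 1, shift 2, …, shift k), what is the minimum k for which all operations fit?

3

The precedence chain requires at least 3 distinct shifts.
With at most 3 per shift and 8 operations, at least 3 shifts are needed.
3 works (last occupied shift: shift 3): for example turn=shift 1; bend=shift 3; route=shift 2; press=shift 1; polish=shift 2; finish=shift 2; deburr=shift 3; anneal=shift 1.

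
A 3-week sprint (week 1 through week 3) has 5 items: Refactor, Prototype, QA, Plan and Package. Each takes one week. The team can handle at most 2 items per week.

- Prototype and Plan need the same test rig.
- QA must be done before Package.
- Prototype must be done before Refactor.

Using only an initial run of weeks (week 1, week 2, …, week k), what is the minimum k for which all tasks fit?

3

The precedence chain requires at least 2 distinct weeks.
With at most 2 per week and 5 tasks, at least 3 weeks are needed.
3 works (last occupied week: week 3): for example Package=week 2; Refactor=week 2; QA=week 1; Prototype=week 1; Plan=week 3.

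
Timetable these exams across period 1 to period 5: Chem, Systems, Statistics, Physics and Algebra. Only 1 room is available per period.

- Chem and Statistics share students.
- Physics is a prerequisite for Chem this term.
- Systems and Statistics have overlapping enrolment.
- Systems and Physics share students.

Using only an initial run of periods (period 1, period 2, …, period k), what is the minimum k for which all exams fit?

5 periods

The precedence chain requires at least 2 distinct periods.
With at most 1 per period and 5 exams, at least 5 periods are needed.
5 works (last occupied period: period 5): for example Systems in period 3; Statistics in period 4; Chem in period 2; Physics in period 1; Algebra in period 5.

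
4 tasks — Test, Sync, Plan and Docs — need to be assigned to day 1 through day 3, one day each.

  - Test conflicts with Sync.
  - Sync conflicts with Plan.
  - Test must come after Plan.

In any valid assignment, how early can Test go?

day 2

Precedence pushes Test to at least day 2.
Test at day 2 is achievable: Test in day 2, Docs in day 1, Plan in day 1, Sync in day 3.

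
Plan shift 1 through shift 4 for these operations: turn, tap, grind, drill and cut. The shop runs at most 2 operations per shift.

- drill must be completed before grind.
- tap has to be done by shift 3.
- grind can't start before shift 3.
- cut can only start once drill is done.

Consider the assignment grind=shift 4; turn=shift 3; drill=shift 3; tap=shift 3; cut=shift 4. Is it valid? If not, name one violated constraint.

The shop runs at most 2 operations per shift — violated.
drill must be completed before grind — holds.
cut can only start once drill is done — holds.
grind can't start before shift 3 — holds.
tap has to be done by shift 3 — holds.

No. The shop runs at most 2 operations per shift is not satisfied.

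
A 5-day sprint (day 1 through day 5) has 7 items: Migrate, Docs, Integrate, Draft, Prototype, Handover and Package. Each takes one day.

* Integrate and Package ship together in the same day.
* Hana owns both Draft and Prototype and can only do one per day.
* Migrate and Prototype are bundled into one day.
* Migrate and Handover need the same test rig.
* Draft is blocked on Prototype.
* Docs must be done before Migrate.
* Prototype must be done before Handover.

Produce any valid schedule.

Integrate -> day 1; Migrate -> day 2; Docs -> day 1; Package -> day 1; Draft -> day 3; Handover -> day 3; Prototype -> day 2

Checking: Docs(day 1) before Migrate(day 2); Prototype(day 2) before Draft(day 3); Prototype(day 2) before Handover(day 3); Draft(day 3) != Prototype(day 2); Migrate(day 2) != Handover(day 3); Migrate = Prototype = day 2; Integrate = Package = day 1.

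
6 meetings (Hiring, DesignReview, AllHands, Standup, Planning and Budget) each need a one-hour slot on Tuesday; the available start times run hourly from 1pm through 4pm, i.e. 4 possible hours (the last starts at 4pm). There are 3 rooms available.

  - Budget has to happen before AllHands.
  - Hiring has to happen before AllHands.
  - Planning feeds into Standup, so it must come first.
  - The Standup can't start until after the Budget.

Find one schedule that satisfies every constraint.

Standup in 2pm, AllHands in 2pm, DesignReview in 2pm, Hiring in 1pm, Budget in 1pm, Planning in 1pm

Checking: Budget(1pm) before Standup(2pm); Budget(1pm) before AllHands(2pm); Planning(1pm) before Standup(2pm); Hiring(1pm) before AllHands(2pm); max 3 per hour (cap 3).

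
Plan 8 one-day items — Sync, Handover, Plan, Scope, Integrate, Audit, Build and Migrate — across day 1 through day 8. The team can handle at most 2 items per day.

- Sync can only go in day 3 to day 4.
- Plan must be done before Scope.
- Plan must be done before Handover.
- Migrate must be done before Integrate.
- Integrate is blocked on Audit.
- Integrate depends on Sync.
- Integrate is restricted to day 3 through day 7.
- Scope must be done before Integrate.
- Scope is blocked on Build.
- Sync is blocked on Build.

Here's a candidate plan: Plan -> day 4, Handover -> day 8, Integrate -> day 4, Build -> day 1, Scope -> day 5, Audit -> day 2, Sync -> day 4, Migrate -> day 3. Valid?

Sync can only go in day 3 to day 4 — holds.
Scope must be done before Integrate — violated.
Scope is blocked on Build — holds.
Plan must be done before Handover — holds.
Integrate is restricted to day 3 through day 7 — holds.
Integrate depends on Sync — violated.
The team can handle at most 2 items per day — violated.
Integrate is blocked on Audit — holds.
Sync is blocked on Build — holds.
Plan must be done before Scope — holds.
Migrate must be done before Integrate — holds.

No. The team can handle at most 2 items per day is not satisfied.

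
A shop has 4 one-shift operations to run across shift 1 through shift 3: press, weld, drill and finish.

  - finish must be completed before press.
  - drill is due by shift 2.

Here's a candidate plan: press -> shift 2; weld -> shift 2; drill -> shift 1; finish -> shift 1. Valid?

Yes, all constraints hold

drill is due by shift 2 — holds.
finish must be completed before press — holds.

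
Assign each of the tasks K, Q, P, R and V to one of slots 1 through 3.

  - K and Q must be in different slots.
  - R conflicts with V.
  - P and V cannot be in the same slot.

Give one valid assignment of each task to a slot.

Q in 2; K in 1; P in 1; V in 2; R in 1

Checking: R(1) != V(2); K(1) != Q(2); P(1) != V(2).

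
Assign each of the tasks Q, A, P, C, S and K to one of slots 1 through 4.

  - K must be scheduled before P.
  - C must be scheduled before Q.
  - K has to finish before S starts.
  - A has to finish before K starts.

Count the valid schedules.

Splitting on Q: it can be 2 (6), 3 (12), 4 (18). Listing each branch's schedules as (A, P, C, S, K):
Q=2: (1,3,1,3,2) (1,3,1,4,2) (1,4,1,3,2) (1,4,1,4,2) (1,4,1,4,3) (2,4,1,4,3) — 6.
Q=3: (1,3,1,3,2) (1,3,1,4,2) (1,3,2,3,2) (1,3,2,4,2) (1,4,1,3,2) (1,4,1,4,2) (1,4,1,4,3) (1,4,2,3,2) (1,4,2,4,2) (1,4,2,4,3) (2,4,1,4,3) (2,4,2,4,3) — 12.
Q=4: (1,3,1,3,2) (1,3,1,4,2) (1,3,2,3,2) (1,3,2,4,2) (1,3,3,3,2) (1,3,3,4,2) (1,4,1,3,2) (1,4,1,4,2) (1,4,1,4,3) (1,4,2,3,2) (1,4,2,4,2) (1,4,2,4,3) (1,4,3,3,2) (1,4,3,4,2) (1,4,3,4,3) (2,4,1,4,3) (2,4,2,4,3) (2,4,3,4,3) — 18.
Summing: 6 + 12 + 18 = 36.

36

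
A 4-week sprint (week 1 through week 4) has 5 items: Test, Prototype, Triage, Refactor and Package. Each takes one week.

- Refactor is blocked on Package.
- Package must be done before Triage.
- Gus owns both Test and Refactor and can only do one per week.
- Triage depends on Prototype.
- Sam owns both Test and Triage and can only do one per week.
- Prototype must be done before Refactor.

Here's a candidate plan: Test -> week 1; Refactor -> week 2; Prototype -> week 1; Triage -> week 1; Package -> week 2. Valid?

No — it violates: Package must be done before Triage

Triage depends on Prototype — violated.
Sam owns both Test and Triage and can only do one per week — violated.
Refactor is blocked on Package — violated.
Gus owns both Test and Refactor and can only do one per week — holds.
Prototype must be done before Refactor — holds.
Package must be done before Triage — violated.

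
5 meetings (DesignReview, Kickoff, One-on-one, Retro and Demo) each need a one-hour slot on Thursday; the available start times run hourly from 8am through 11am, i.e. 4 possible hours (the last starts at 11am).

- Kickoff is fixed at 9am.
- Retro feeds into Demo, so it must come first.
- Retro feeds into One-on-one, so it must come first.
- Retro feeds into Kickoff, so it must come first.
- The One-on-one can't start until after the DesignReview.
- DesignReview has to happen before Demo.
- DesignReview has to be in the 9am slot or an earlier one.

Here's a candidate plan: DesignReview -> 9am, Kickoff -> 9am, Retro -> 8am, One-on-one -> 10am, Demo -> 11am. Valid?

Retro feeds into Demo, so it must come first — holds.
The One-on-one can't start until after the DesignReview — holds.
Retro feeds into One-on-one, so it must come first — holds.
Kickoff is fixed at 9am — holds.
Retro feeds into Kickoff, so it must come first — holds.
DesignReview has to be in the 9am slot or an earlier one — holds.
DesignReview has to happen before Demo — holds.

Yes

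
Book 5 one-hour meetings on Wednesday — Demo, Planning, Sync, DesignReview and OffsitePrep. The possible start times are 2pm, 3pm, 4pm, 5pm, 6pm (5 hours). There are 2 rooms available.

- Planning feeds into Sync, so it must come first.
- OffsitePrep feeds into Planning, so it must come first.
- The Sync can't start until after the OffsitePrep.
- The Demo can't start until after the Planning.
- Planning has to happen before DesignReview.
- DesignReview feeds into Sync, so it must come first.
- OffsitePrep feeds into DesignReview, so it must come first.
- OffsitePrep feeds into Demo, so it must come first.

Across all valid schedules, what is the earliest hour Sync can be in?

5pm

Precedence pushes Sync to at least 5pm.
Sync at 5pm is achievable: Sync in 5pm; OffsitePrep in 2pm; DesignReview in 4pm; Planning in 3pm; Demo in 4pm.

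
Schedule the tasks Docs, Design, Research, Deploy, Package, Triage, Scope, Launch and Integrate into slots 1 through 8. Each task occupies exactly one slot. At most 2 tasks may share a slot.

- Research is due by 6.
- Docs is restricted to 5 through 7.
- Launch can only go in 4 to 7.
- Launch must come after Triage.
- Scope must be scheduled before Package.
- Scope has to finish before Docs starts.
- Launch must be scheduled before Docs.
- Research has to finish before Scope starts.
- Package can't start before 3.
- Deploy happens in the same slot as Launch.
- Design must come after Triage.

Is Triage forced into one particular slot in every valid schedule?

No

Triage can be 1 (e.g. Research=1, Launch=4, Package=3, Integrate=3, Triage=1, Scope=2, Deploy=4, Design=2, Docs=5) or 2 (e.g. Deploy -> 4, Research -> 1, Launch -> 4, Docs -> 5, Design -> 3, Scope -> 2, Package -> 3, Integrate -> 1, Triage -> 2).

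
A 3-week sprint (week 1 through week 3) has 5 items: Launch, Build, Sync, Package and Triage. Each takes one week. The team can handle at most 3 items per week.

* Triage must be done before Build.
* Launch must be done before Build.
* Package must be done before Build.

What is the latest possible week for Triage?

week 2

Downstream work caps Triage at week 2.
Triage at week 2 is achievable: Build in week 3; Triage in week 2; Package in week 1; Sync in week 1; Launch in week 1.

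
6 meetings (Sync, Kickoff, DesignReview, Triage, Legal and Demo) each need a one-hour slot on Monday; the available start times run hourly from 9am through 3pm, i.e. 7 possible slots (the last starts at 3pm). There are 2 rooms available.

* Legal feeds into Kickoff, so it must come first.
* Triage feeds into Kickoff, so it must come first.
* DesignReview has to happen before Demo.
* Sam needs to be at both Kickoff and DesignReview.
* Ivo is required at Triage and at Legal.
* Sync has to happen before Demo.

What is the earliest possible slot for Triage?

9am

Downstream work caps Triage at 2pm.
Triage at 9am is achievable: DesignReview -> 10am, Kickoff -> 11am, Sync -> 9am, Demo -> 11am, Triage -> 9am, Legal -> 10am.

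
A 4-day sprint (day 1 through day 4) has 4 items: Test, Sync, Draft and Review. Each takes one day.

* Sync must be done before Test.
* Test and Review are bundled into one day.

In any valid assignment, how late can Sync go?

day 3

Downstream work caps Sync at day 3.
Sync at day 3 is achievable: Test -> day 4, Sync -> day 3, Draft -> day 1, Review -> day 4.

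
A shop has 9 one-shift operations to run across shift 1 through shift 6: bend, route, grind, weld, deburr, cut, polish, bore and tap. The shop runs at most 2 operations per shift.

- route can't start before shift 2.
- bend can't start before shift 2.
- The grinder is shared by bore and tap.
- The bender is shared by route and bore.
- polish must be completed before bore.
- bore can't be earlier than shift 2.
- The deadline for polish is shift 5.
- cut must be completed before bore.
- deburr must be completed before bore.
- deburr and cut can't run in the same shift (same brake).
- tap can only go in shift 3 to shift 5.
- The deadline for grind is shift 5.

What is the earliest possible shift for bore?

Bore is available from shift 2.
bore at shift 3 is achievable: tap -> shift 4, deburr -> shift 1, cut -> shift 2, grind -> shift 3, bore -> shift 3, polish -> shift 1, route -> shift 4, bend -> shift 2, weld -> shift 5.
Nothing earlier works — the conflict and capacity constraints rule out every shift before shift 3.

shift 3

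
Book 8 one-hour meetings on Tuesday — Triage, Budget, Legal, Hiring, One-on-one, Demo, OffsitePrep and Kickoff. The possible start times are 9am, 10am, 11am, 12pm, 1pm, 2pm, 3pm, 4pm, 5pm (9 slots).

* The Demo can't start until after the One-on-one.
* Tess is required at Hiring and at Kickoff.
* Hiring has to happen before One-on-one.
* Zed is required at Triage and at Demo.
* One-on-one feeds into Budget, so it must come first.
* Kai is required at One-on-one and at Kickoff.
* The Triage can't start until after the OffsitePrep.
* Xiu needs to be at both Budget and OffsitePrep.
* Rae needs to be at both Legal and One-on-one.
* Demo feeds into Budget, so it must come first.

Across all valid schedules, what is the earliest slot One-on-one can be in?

Precedence pushes One-on-one to at least 10am; downstream work caps One-on-one at 3pm.
One-on-one at 10am is achievable: Demo=11am, Kickoff=11am, One-on-one=10am, OffsitePrep=9am, Triage=10am, Budget=12pm, Hiring=9am, Legal=9am.

10am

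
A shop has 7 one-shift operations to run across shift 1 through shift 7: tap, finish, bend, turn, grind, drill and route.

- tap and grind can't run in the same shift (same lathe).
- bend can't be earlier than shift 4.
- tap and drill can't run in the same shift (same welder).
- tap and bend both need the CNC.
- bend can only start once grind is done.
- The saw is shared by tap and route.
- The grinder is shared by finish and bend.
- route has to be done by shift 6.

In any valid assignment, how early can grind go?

shift 1

Downstream work caps grind at shift 6.
grind at shift 1 is achievable: bend -> shift 4, turn -> shift 1, drill -> shift 1, grind -> shift 1, tap -> shift 2, finish -> shift 1, route -> shift 1.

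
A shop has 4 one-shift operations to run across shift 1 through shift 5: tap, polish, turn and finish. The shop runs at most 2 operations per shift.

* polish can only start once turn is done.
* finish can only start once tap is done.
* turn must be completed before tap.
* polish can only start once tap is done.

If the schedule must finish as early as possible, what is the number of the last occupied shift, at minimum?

3

The precedence chain requires at least 3 distinct shifts.
With at most 2 per shift and 4 operations, at least 2 shifts are needed.
3 works (last occupied shift: shift 3): for example tap in shift 2; finish in shift 3; polish in shift 3; turn in shift 1.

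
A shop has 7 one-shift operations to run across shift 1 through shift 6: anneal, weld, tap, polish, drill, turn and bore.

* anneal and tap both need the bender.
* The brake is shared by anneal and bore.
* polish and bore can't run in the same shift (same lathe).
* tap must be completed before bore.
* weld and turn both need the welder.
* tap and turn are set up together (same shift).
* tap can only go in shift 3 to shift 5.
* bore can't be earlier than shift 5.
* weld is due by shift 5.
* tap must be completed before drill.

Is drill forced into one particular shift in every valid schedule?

No

drill can be shift 4 (e.g. drill in shift 4; polish in shift 1; anneal in shift 1; turn in shift 3; weld in shift 1; bore in shift 5; tap in shift 3) or shift 5 (e.g. tap -> shift 3; bore -> shift 5; drill -> shift 5; turn -> shift 3; anneal -> shift 1; weld -> shift 1; polish -> shift 1).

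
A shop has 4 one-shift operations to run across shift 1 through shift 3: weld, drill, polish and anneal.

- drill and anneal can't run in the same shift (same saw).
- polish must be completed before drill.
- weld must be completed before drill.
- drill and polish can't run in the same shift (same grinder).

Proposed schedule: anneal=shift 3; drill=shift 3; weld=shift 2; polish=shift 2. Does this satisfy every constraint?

No. drill and anneal can't run in the same shift (same saw) is not satisfied.

weld must be completed before drill — holds.
drill and anneal can't run in the same shift (same saw) — violated.
drill and polish can't run in the same shift (same grinder) — holds.
polish must be completed before drill — holds.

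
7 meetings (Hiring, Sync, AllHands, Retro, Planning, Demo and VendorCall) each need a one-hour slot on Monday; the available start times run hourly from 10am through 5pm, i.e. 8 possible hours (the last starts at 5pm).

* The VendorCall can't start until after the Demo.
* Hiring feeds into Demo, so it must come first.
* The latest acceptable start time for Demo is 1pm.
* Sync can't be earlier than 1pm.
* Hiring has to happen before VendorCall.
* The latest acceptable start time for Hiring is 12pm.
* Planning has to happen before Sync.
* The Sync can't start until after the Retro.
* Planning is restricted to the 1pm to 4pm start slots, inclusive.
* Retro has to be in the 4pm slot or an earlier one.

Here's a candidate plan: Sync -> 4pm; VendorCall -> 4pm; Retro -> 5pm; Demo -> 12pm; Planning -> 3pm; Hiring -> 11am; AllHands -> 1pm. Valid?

No — it violates: Retro has to be in the 4pm slot or an earlier one

The VendorCall can't start until after the Demo — holds.
Retro has to be in the 4pm slot or an earlier one — violated.
The Sync can't start until after the Retro — violated.
Planning is restricted to the 1pm to 4pm start slots, inclusive — holds.
Planning has to happen before Sync — holds.
The latest acceptable start time for Demo is 1pm — holds.
Sync can't be earlier than 1pm — holds.
Hiring has to happen before VendorCall — holds.
The latest acceptable start time for Hiring is 12pm — holds.
Hiring feeds into Demo, so it must come first — holds.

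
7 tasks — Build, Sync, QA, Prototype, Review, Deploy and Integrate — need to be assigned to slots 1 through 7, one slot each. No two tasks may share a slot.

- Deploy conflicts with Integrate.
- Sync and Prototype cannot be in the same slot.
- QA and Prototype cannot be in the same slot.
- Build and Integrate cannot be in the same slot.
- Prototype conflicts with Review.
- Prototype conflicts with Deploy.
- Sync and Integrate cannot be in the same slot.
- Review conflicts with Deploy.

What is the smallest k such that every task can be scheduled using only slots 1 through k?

7

With at most 1 per slot and 7 tasks, at least 7 slots are needed.
7 works (last occupied slot: 7): for example Sync -> 2; Deploy -> 6; Review -> 5; Integrate -> 7; Build -> 1; QA -> 3; Prototype -> 4.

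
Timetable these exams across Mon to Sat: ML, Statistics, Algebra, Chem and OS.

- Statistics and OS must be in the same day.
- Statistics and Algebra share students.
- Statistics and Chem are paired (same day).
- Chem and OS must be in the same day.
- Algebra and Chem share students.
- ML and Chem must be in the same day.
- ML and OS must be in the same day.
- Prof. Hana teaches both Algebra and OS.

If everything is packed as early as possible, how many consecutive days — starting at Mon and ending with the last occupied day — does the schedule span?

Could 1 day be enough, i.e. nothing placed later than Mon? No: Algebra can't share with Statistics (Mon) → nothing is left.
So 1 day is not enough.
2 works (last occupied day: Tue): for example Statistics -> Mon; OS -> Mon; Algebra -> Tue; Chem -> Mon; ML -> Mon.

2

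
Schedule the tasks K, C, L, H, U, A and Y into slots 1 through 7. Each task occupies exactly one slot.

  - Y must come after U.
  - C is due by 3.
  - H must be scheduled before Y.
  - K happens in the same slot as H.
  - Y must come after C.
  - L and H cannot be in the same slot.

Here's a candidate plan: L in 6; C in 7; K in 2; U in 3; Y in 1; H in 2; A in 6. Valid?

Y must come after C — violated.
Y must come after U — violated.
H must be scheduled before Y — violated.
C is due by 3 — violated.
L and H cannot be in the same slot — holds.
K happens in the same slot as H — holds.

No. Y must come after C is not satisfied.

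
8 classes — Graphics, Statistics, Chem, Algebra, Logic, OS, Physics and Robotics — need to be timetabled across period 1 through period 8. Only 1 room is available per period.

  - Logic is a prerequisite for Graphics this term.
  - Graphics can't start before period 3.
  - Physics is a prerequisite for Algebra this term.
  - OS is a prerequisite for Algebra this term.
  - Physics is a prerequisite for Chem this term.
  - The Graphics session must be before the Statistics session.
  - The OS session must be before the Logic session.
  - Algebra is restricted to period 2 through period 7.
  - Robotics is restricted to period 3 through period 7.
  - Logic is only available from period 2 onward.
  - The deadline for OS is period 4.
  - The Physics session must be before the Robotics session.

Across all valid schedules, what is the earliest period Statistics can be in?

Precedence pushes Statistics to at least period 4.
Statistics at period 4 is achievable: Physics -> period 5; Algebra -> period 7; Logic -> period 2; Statistics -> period 4; Robotics -> period 6; Chem -> period 8; OS -> period 1; Graphics -> period 3.

period 4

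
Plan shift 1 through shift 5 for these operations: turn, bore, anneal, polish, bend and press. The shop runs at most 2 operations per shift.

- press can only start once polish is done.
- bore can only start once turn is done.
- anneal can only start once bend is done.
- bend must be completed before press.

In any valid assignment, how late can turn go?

shift 4

Downstream work caps turn at shift 4.
turn at shift 4 is achievable: anneal -> shift 2, bend -> shift 1, turn -> shift 4, press -> shift 2, bore -> shift 5, polish -> shift 1.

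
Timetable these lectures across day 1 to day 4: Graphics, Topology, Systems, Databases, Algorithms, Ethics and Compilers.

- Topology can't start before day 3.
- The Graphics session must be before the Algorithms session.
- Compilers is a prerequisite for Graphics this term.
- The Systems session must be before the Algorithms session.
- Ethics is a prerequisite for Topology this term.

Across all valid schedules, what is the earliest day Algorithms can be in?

day 3

Precedence pushes Algorithms to at least day 3.
Algorithms at day 3 is achievable: Databases -> day 1, Compilers -> day 1, Ethics -> day 1, Algorithms -> day 3, Topology -> day 3, Graphics -> day 2, Systems -> day 1.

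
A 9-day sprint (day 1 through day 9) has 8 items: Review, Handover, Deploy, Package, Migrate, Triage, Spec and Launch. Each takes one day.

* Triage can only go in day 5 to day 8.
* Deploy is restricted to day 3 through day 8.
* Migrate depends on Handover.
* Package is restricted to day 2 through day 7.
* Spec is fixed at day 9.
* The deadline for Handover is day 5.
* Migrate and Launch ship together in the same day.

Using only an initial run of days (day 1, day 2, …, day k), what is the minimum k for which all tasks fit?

The precedence chain requires at least 2 distinct days.
Spec can't be placed before day 9, so the schedule must run through at least day 9.
9 works (last occupied day: day 9): for example Deploy in day 3, Spec in day 9, Migrate in day 2, Review in day 1, Triage in day 5, Package in day 2, Launch in day 2, Handover in day 1.

9 days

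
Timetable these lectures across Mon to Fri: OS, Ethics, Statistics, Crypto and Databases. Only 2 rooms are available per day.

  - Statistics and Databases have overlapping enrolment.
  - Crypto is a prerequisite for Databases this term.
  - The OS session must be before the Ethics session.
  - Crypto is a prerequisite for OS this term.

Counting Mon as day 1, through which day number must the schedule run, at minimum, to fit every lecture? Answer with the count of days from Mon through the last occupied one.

3 days

The precedence chain requires at least 3 distinct days.
With at most 2 per day and 5 lectures, at least 3 days are needed.
3 works (last occupied day: Wed): for example Statistics in Mon, Crypto in Mon, Ethics in Wed, Databases in Tue, OS in Tue.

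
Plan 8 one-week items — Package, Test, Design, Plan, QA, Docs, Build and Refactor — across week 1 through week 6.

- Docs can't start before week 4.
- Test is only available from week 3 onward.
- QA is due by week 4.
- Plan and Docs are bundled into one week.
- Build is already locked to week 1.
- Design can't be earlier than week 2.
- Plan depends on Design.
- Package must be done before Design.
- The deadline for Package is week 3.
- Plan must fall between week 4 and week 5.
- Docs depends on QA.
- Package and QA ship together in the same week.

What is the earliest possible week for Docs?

week 4

Docs is available from week 4; Docs must be in the same week as Plan, which can't be after week 5, so Docs is at most week 5.
Docs at week 4 is achievable: Test -> week 3; Docs -> week 4; Refactor -> week 1; Package -> week 1; Plan -> week 4; QA -> week 1; Design -> week 2; Build -> week 1.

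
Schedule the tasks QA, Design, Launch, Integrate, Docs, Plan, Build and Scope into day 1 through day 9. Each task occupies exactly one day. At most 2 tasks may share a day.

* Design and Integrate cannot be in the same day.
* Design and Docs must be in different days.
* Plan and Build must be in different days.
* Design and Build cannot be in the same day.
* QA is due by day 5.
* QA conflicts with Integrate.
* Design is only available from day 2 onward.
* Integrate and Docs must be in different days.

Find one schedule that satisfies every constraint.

Plan -> day 2, Scope -> day 4, QA -> day 1, Integrate -> day 3, Launch -> day 1, Build -> day 3, Design -> day 2, Docs -> day 4

Checking: Plan(day 2) != Build(day 3); Design(day 2) != Integrate(day 3); Design(day 2) != Build(day 3); QA(day 1) != Integrate(day 3); Integrate(day 3) != Docs(day 4); Design(day 2) != Docs(day 4); QA=day 1 in [day 1,day 5]; Design=day 2 in [day 2,day 9]; max 2 per day (cap 2).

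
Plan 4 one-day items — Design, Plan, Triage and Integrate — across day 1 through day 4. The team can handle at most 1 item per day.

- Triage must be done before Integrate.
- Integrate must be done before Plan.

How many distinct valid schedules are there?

Enumerating: Design -> day 4, Triage -> day 1, Plan -> day 3, Integrate -> day 2 | Plan -> day 4, Integrate -> day 2, Design -> day 3, Triage -> day 1 | Plan -> day 4, Triage -> day 1, Design -> day 2, Integrate -> day 3 | Integrate -> day 3; Design -> day 1; Triage -> day 2; Plan -> day 4.

4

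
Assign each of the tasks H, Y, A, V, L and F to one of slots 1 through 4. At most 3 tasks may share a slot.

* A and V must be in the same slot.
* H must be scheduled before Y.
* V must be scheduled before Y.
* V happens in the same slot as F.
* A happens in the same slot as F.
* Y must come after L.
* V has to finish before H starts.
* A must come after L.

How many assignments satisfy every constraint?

1

Enumerating: V=2, L=1, F=2, A=2, Y=4, H=3.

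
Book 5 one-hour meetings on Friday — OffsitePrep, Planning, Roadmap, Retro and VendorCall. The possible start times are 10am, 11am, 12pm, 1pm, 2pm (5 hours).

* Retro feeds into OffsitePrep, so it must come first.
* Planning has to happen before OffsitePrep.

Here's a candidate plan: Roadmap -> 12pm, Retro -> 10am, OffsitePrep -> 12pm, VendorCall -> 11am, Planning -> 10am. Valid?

Yes

Planning has to happen before OffsitePrep — holds.
Retro feeds into OffsitePrep, so it must come first — holds.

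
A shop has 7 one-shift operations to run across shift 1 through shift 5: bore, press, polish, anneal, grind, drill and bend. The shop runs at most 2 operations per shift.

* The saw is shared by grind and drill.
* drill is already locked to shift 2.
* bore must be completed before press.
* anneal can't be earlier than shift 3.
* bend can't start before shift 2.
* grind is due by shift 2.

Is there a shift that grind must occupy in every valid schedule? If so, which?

shift 1

grind's window is shift 1–shift 2.
drill is fixed at shift 2, and grind can't share a shift with drill.
So grind must be shift 1.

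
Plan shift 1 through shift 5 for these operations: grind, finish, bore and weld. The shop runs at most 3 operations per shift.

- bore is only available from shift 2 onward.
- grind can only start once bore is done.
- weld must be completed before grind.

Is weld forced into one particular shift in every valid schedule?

weld can be shift 1 (e.g. finish in shift 1; weld in shift 1; bore in shift 2; grind in shift 3) or shift 2 (e.g. bore in shift 2; weld in shift 2; grind in shift 3; finish in shift 1).

No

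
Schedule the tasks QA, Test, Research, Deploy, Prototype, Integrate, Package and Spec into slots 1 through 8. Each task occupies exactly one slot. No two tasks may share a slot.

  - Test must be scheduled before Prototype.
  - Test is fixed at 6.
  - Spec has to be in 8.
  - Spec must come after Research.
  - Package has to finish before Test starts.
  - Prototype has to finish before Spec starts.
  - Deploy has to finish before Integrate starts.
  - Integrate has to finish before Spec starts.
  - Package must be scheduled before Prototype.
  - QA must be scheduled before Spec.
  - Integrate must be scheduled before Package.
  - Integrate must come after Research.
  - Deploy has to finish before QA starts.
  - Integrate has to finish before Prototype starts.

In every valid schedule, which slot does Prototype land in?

7

Test is fixed at 6 and must come before Prototype, so Prototype is at least 7.
Spec is fixed at 8 and must come after Prototype, so Prototype is at most 7.
So Prototype must be 7.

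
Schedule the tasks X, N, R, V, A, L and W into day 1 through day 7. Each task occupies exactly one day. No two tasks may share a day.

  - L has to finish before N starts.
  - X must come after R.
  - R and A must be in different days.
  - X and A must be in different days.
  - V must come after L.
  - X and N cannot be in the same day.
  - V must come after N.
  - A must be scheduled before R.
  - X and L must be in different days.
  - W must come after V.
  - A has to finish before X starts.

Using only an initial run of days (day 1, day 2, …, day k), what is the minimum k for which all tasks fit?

The precedence chain requires at least 4 distinct days.
With at most 1 per day and 7 tasks, at least 7 days are needed.
7 works (last occupied day: day 7): for example V=day 3; W=day 7; L=day 1; R=day 5; N=day 2; X=day 6; A=day 4.

7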